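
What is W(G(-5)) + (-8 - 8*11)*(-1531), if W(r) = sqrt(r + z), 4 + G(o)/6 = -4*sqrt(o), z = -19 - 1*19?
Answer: 146976 + sqrt(-62 - 24*I*sqrt(5)) ≈ 1.4698e+5 - 8.4853*I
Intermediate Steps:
z = -38 (z = -19 - 19 = -38)
G(o) = -24 - 24*sqrt(o) (G(o) = -24 + 6*(-4*sqrt(o)) = -24 - 24*sqrt(o))
W(r) = sqrt(-38 + r) (W(r) = sqrt(r - 38) = sqrt(-38 + r))
W(G(-5)) + (-8 - 8*11)*(-1531) = sqrt(-38 + (-24 - 24*I*sqrt(5))) + (-8 - 8*11)*(-1531) = sqrt(-38 + (-24 - 24*I*sqrt(5))) + (-8 - 88)*(-1531) = sqrt(-38 + (-24 - 24*I*sqrt(5))) - 96*(-1531) = sqrt(-62 - 24*I*sqrt(5)) + 146976 = 146976 + sqrt(-62 - 24*I*sqrt(5))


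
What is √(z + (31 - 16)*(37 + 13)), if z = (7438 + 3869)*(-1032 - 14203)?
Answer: 3*I*√19140155 ≈ 13125.0*I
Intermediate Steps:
z = -172262145 (z = 11307*(-15235) = -172262145)
√(z + (31 - 16)*(37 + 13)) = √(-172262145 + (31 - 16)*(37 + 13)) = √(-172262145 + 15*50) = √(-172262145 + 750) = √(-172261395) = 3*I*√19140155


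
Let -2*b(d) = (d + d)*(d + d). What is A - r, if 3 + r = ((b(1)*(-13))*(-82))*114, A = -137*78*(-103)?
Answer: 1343709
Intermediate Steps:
b(d) = -2*d² (b(d) = -(d + d)*(d + d)/2 = -2*d*2*d/2 = -2*d²)
A = 1100658 (A = -10686*(-103) = 1100658)
r = -243051 (r = -3 + ((-2*1²*(-13))*(-82))*114 = -3 + ((-2*1*(-13))*(-82))*114 = -3 + (-2*(-13)*(-82))*114 = -3 + (26*(-82))*114 = -3 - 2132*114 = -3 - 243048 = -243051)
A - r = 1100658 - 1*(-243051) = 1100658 + 243051 = 1343709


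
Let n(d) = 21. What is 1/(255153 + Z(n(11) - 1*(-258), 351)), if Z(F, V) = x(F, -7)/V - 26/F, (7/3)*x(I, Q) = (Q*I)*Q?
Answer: 3627/925500136 ≈ 3.9190e-6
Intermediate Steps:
x(I, Q) = 3*I*Q²/7 (x(I, Q) = 3*((Q*I)*Q)/7 = 3*((I*Q)*Q)/7 = 3*(I*Q²)/7 = 3*I*Q²/7)
Z(F, V) = -26/F + 21*F/V (Z(F, V) = ((3/7)*F*(-7)²)/V - 26/F = ((3/7)*F*49)/V - 26/F = (21*F)/V - 26/F = 21*F/V - 26/F = -26/F + 21*F/V)
1/(255153 + Z(n(11) - 1*(-258), 351)) = 1/(255153 + (-26/(21 - 1*(-258)) + 21*(21 - 1*(-258))/351)) = 1/(255153 + (-26/(21 + 258) + 21*(21 + 258)*(1/351))) = 1/(255153 + (-26/279 + 21*279*(1/351))) = 1/(255153 + (-26*1/279 + 217/13)) = 1/(255153 + (-26/279 + 217/13)) = 1/(255153 + 60205/3627) = 1/(925500136/3627) = 3627/925500136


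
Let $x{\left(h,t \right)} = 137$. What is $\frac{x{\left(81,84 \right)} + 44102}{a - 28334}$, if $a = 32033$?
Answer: $\frac{44239}{3699} \approx 11.96$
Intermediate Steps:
$\frac{x{\left(81,84 \right)} + 44102}{a - 28334} = \frac{137 + 44102}{32033 - 28334} = \frac{44239}{3699}$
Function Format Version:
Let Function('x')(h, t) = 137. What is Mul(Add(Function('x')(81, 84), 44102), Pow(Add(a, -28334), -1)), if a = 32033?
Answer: Rational(44239, 3699) ≈ 11.960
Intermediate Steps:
Mul(Add(Function('x')(81, 84), 44102), Pow(Add(a, -28334), -1)) = Mul(Add(137, 44102), Pow(Add(32033, -28334), -1)) = Mul(44239, Pow(3699, -1)) = Mul(44239, Rational(1, 3699)) = Rational(44239, 3699)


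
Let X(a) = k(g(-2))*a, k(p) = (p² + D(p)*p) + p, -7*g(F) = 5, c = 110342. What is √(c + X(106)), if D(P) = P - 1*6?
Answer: 4*√339413/7 ≈ 332.91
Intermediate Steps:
D(P) = -6 + P (D(P) = P - 6 = -6 + P)
g(F) = -5/7 (g(F) = -⅐*5 = -5/7)
k(p) = p + p² + p*(-6 + p) (k(p) = (p² + (-6 + p)*p) + p = (p² + p*(-6 + p)) + p = p + p² + p*(-6 + p))
X(a) = 225*a/49 (X(a) = (-5*(-5 + 2*(-5/7))/7)*a = (-5*(-5 - 10/7)/7)*a = (-5/7*(-45/7))*a = 225*a/49)
√(c + X(106)) = √(110342 + (225/49)*106) = √(110342 + 23850/49) = √(5430608/49) = 4*√339413/7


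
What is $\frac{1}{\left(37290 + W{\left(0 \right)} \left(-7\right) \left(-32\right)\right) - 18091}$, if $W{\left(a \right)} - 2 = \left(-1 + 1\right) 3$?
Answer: $\frac{1}{19647} \approx 5.0898 \cdot 10^{-5}$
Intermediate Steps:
$W{\left(a \right)} = 2$ ($W{\left(a \right)} = 2 + \left(-1 + 1\right) 3 = 2 + 0 \cdot 3 = 2 + 0 = 2$)
$\frac{1}{\left(37290 + W{\left(0 \right)} \left(-7\right) \left(-32\right)\right) - 18091} = \frac{1}{\left(37290 + 2 \left(-7\right) \left(-32\right)\right) - 18091} = \frac{1}{\left(37290 - -448\right) + \left(-48658 + 30567\right)} = \frac{1}{\left(37290 + 448\right) - 18091} = \frac{1}{37738 - 18091} = \frac{1}{19647}$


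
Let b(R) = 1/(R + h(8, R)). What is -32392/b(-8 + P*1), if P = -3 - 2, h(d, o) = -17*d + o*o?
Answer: -647840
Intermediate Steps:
h(d, o) = o² - 17*d (h(d, o) = -17*d + o² = o² - 17*d)
P = -5
b(R) = 1/(-136 + R + R²) (b(R) = 1/(R + (R² - 17*8)) = 1/(R + (R² - 136)) = 1/(R + (-136 + R²)) = 1/(-136 + R + R²))
-32392/b(-8 + P*1) = -(-4664448 - 161960 + 32392*(-8 - 5*1)²) = -(-4826408 + 32392*(-8 - 5)²) = -32392/(1/(-136 - 13 + (-13)²)) = -32392/(1/(-136 - 13 + 169)) = -32392/(1/20) = -32392/1/20 = -32392*20 = -647840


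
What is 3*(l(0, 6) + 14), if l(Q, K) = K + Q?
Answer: 60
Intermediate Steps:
3*(l(0, 6) + 14) = 3*((6 + 0) + 14) = 3*(6 + 14) = 3*20 = 60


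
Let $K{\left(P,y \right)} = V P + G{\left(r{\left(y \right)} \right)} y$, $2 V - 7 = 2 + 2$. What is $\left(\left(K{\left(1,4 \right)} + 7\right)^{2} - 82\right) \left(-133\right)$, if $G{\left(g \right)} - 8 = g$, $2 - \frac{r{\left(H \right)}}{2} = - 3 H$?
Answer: $- \frac{12986253}{4} \approx -3.2466 \cdot 10^{6}$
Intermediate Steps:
$V = \frac{11}{2}$ ($V = \frac{7}{2} + \frac{2 + 2}{2} = \frac{7}{2} + \frac{1}{2} \cdot 4 = \frac{7}{2} + 2 = \frac{11}{2} \approx 5.5$)
$r{\left(H \right)} = 4 + 6 H$ ($r{\left(H \right)} = 4 - 2 \left(- 3 H\right) = 4 + 6 H$)
$G{\left(g \right)} = 8 + g$
$K{\left(P,y \right)} = \frac{11 P}{2} + y \left(12 + 6 y\right)$ ($K{\left(P,y \right)} = \frac{11 P}{2} + \left(8 + \left(4 + 6 y\right)\right) y = \frac{11 P}{2} + \left(12 + 6 y\right) y = \frac{11 P}{2} + y \left(12 + 6 y\right)$)
$\left(\left(K{\left(1,4 \right)} + 7\right)^{2} - 82\right) \left(-133\right) = \left(\left(\left(\frac{11}{2} \cdot 1 + 6 \cdot 4 \left(2 + 4\right)\right) + 7\right)^{2} - 82\right) \left(-133\right) = \left(\left(\left(\frac{11}{2} + 6 \cdot 4 \cdot 6\right) + 7\right)^{2} - 82\right) \left(-133\right) = \left(\left(\left(\frac{11}{2} + 144\right) + 7\right)^{2} - 82\right) \left(-133\right) = \left(\left(\frac{299}{2} + 7\right)^{2} - 82\right) \left(-133\right) = \left(\left(\frac{313}{2}\right)^{2} - 82\right) \left(-133\right) = \left(\frac{97969}{4} - 82\right) \left(-133\right) = \frac{97641}{4} \left(-133\right) = - \frac{12986253}{4}$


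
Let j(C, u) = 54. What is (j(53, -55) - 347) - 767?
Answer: -1060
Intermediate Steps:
(j(53, -55) - 347) - 767 = (54 - 347) - 767 = -293 - 767 = -1060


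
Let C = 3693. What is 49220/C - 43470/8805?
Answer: 18189826/2167791 ≈ 8.3909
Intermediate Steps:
49220/C - 43470/8805 = 49220/3693 - 43470/8805 = 49220*(1/3693) - 43470*1/8805 = 49220/3693 - 2898/587 = 18189826/2167791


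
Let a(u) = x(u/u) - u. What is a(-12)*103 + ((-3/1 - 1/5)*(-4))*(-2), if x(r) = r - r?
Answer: 6052/5 ≈ 1210.4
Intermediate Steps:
x(r) = 0
a(u) = -u (a(u) = 0 - u = -u)
a(-12)*103 + ((-3/1 - 1/5)*(-4))*(-2) = -1*(-12)*103 + ((-3/1 - 1/5)*(-4))*(-2) = 12*103 + ((-3*1 - 1*⅕)*(-4))*(-2) = 1236 + ((-3 - ⅕)*(-4))*(-2) = 1236 - 16/5*(-4)*(-2) = 1236 + (64/5)*(-2) = 1236 - 128/5 = 6052/5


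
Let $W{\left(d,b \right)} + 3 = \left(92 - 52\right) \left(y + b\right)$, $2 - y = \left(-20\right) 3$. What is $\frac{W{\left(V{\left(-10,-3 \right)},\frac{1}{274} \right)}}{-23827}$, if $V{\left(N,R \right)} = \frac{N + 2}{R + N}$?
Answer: $- \frac{339369}{3264299} \approx -0.10396$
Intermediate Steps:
$y = 62$ ($y = 2 - \left(-20\right) 3 = 2 - -60 = 2 + 60 = 62$)
$V{\left(N,R \right)} = \frac{2 + N}{N + R}$
$W{\left(d,b \right)} = 2477 + 40 b$ ($W{\left(d,b \right)} = -3 + \left(92 - 52\right) \left(62 + b\right) = -3 + 40 \left(62 + b\right) = -3 + \left(2480 + 40 b\right) = 2477 + 40 b$)
$\frac{W{\left(V{\left(-10,-3 \right)},\frac{1}{274} \right)}}{-23827} = \frac{2477 + \frac{40}{274}}{-23827} = \left(2477 + 40 \cdot \frac{1}{274}\right) \left(- \frac{1}{23827}\right) = \left(2477 + \frac{20}{137}\right) \left(- \frac{1}{23827}\right) = \frac{339369}{137} \left(- \frac{1}{23827}\right) = - \frac{339369}{3264299}$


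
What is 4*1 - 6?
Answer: -2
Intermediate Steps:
4*1 - 6 = 4 - 6 = -2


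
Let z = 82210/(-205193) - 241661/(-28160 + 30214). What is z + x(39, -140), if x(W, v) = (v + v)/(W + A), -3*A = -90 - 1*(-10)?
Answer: -128556515979/1050998546 ≈ -122.32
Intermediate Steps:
A = 80/3 (A = -(-90 - 1*(-10))/3 = -(-90 + 10)/3 = -1/3*(-80) = 80/3 ≈ 26.667)
x(W, v) = 2*v/(80/3 + W) (x(W, v) = (v + v)/(W + 80/3) = (2*v)/(80/3 + W) = 2*v/(80/3 + W))
z = -629822847/5335018 (z = 82210*(-1/205193) - 241661/2054 = -82210/205193 - 241661*1/2054 = -82210/205193 - 3059/26 = -629822847/5335018 ≈ -118.05)
z + x(39, -140) = -629822847/5335018 + 6*(-140)/(80 + 3*39) = -629822847/5335018 + 6*(-140)/(80 + 117) = -629822847/5335018 + 6*(-140)/197 = -629822847/5335018 + 6*(-140)*(1/197) = -629822847/5335018 - 840/197 = -128556515979/1050998546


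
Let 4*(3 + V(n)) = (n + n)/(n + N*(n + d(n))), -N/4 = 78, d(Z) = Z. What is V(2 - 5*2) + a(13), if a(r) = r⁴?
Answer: 35583267/1246 ≈ 28558.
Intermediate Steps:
N = -312 (N = -4*78 = -312)
V(n) = -3739/1246 (V(n) = -3 + ((n + n)/(n - 312*(n + n)))/4 = -3 + ((2*n)/(n - 624*n))/4 = -3 + ((2*n)/((-623*n)))/4 = -3 + ((2*n)*(-1/(623*n)))/4 = -3 + (¼)*(-2/623) = -3 - 1/1246 = -3739/1246)
V(2 - 5*2) + a(13) = -3739/1246 + 13⁴ = -3739/1246 + 28561 = 35583267/1246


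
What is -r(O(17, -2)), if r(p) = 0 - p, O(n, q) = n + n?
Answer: 34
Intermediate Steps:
O(n, q) = 2*n
r(p) = -p
-r(O(17, -2)) = -(-1)*2*17 = -(-1)*34 = -1*(-34) = 34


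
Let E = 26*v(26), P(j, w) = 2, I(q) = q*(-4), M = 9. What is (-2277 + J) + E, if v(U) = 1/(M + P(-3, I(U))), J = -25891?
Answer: -309822/11 ≈ -28166.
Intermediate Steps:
I(q) = -4*q
v(U) = 1/11 (v(U) = 1/(9 + 2) = 1/11)
E = 26/11 (E = 26*(1/11) = 26/11 ≈ 2.3636)
(-2277 + J) + E = (-2277 - 25891) + 26/11 = -28168 + 26/11 = -309822/11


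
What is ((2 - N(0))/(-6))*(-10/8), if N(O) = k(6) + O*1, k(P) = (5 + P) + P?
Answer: -25/8 ≈ -3.1250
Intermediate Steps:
k(P) = 5 + 2*P
N(O) = 17 + O (N(O) = (5 + 2*6) + O*1 = (5 + 12) + O = 17 + O)
((2 - N(0))/(-6))*(-10/8) = ((2 - (17 + 0))/(-6))*(-10/8) = ((2 - 1*17)*(-⅙))*(-10*⅛) = ((2 - 17)*(-⅙))*(-5/4) = -15*(-⅙)*(-5/4) = (5/2)*(-5/4) = -25/8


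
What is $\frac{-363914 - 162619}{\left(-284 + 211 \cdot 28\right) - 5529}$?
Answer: $- \frac{526533}{95} \approx -5542.5$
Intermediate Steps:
$\frac{-363914 - 162619}{\left(-284 + 211 \cdot 28\right) - 5529} = \frac{-363914 - 162619}{\left(-284 + 5908\right) - 5529} = - \frac{526533}{5624 - 5529} = - \frac{526533}{95}$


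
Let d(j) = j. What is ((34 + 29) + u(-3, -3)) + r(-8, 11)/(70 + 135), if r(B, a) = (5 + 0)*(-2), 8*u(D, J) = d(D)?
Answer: 20525/328 ≈ 62.576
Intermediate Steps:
u(D, J) = D/8
r(B, a) = -10 (r(B, a) = 5*(-2) = -10)
((34 + 29) + u(-3, -3)) + r(-8, 11)/(70 + 135) = ((34 + 29) + (1/8)*(-3)) - 10/(70 + 135) = (63 - 3/8) - 10/205 = 501/8 - 10*1/205 = 501/8 - 2/41 = 20525/328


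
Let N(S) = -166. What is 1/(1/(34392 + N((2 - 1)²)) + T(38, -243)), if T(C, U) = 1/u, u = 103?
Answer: 3525278/34329 ≈ 102.69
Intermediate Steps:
T(C, U) = 1/103
1/(1/(34392 + N((2 - 1)²)) + T(38, -243)) = 1/(1/(34392 - 166) + 1/103) = 1/(1/34226 + 1/103) = 1/(34329/3525278) = 3525278/34329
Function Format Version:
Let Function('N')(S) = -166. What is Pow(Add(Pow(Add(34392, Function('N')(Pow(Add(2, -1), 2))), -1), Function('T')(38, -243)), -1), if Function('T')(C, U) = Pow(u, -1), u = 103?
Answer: Rational(3525278, 34329) ≈ 102.69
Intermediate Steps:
Function('T')(C, U) = Rational(1, 103) (Function('T')(C, U) = Pow(103, -1) = Rational(1, 103))
Pow(Add(Pow(Add(34392, Function('N')(Pow(Add(2, -1), 2))), -1), Function('T')(38, -243)), -1) = Pow(Add(Pow(Add(34392, -166), -1), Rational(1, 103)), -1) = Pow(Add(Pow(34226, -1), Rational(1, 103)), -1) = Pow(Add(Rational(1, 34226), Rational(1, 103)), -1) = Pow(Rational(34329, 3525278), -1) = Rational(3525278, 34329)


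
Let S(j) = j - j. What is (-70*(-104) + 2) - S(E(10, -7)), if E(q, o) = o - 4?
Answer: 7282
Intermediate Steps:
E(q, o) = -4 + o
S(j) = 0
(-70*(-104) + 2) - S(E(10, -7)) = (-70*(-104) + 2) - 1*0 = (7280 + 2) + 0 = 7282 + 0 = 7282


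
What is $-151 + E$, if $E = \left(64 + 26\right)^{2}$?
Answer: $7949$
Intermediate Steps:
$E = 8100$ ($E = 90^{2} = 8100$)
$-151 + E = -151 + 8100 = 7949$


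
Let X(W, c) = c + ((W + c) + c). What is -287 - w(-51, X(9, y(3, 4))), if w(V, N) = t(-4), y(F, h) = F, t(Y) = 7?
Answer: -294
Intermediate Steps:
X(W, c) = W + 3*c (X(W, c) = c + (W + 2*c) = W + 3*c)
w(V, N) = 7
-287 - w(-51, X(9, y(3, 4))) = -287 - 1*7 = -287 - 7 = -294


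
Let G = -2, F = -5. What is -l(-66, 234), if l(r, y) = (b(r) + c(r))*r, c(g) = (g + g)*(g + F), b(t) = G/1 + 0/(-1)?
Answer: 618420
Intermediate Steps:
b(t) = -2 (b(t) = -2/1 + 0/(-1) = -2*1 + 0*(-1) = -2 + 0 = -2)
c(g) = 2*g*(-5 + g) (c(g) = (g + g)*(g - 5) = (2*g)*(-5 + g) = 2*g*(-5 + g))
l(r, y) = r*(-2 + 2*r*(-5 + r)) (l(r, y) = (-2 + 2*r*(-5 + r))*r = r*(-2 + 2*r*(-5 + r)))
-l(-66, 234) = -2*(-66)*(-1 - 66*(-5 - 66)) = -2*(-66)*(-1 - 66*(-71)) = -2*(-66)*(-1 + 4686) = -2*(-66)*4685 = -1*(-618420) = 618420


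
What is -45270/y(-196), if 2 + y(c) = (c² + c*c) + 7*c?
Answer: -22635/37729 ≈ -0.59994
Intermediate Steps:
y(c) = -2 + 2*c² + 7*c (y(c) = -2 + ((c² + c*c) + 7*c) = -2 + ((c² + c²) + 7*c) = -2 + (2*c² + 7*c) = -2 + 2*c² + 7*c)
-45270/y(-196) = -45270/(-2 + 2*(-196)² + 7*(-196)) = -45270/(-2 + 2*38416 - 1372) = -45270/(-2 + 76832 - 1372) = -45270/75458 = -45270*1/75458 = -22635/37729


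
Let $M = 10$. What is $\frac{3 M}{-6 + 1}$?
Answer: $-6$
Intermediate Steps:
$\frac{3 M}{-6 + 1} = \frac{3 \cdot 10}{-6 + 1} = \frac{30}{-5} = 30 \left(- \frac{1}{5}\right) = -6$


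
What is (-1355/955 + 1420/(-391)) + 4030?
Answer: 300587249/74681 ≈ 4024.9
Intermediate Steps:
(-1355/955 + 1420/(-391)) + 4030 = (-1355*1/955 + 1420*(-1/391)) + 4030 = (-271/191 - 1420/391) + 4030 = -377181/74681 + 4030 = 300587249/74681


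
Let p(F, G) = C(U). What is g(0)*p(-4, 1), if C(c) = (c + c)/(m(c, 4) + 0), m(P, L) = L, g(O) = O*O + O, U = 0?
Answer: 0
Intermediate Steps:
g(O) = O + O**2 (g(O) = O**2 + O = O + O**2)
C(c) = c/2 (C(c) = (c + c)/(4 + 0) = (2*c)/4 = (2*c)*(1/4) = c/2)
p(F, G) = 0 (p(F, G) = (1/2)*0 = 0)
g(0)*p(-4, 1) = (0*(1 + 0))*0 = (0*1)*0 = 0*0 = 0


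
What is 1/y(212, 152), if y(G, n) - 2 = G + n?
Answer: 1/366 ≈ 0.0027322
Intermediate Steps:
y(G, n) = 2 + G + n (y(G, n) = 2 + (G + n) = 2 + G + n)
1/y(212, 152) = 1/(2 + 212 + 152) = 1/366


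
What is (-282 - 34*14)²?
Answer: 574564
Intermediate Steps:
(-282 - 34*14)² = (-282 - 476)² = (-758)² = 574564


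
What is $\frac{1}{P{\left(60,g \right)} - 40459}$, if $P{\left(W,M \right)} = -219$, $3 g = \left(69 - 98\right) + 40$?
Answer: $- \frac{1}{40678} \approx -2.4583 \cdot 10^{-5}$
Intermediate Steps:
$g = \frac{11}{3}$ ($g = \frac{\left(69 - 98\right) + 40}{3} = \frac{-29 + 40}{3} = \frac{1}{3} \cdot 11 = \frac{11}{3} \approx 3.6667$)
$\frac{1}{P{\left(60,g \right)} - 40459} = \frac{1}{-219 - 40459} = \frac{1}{-40678} = - \frac{1}{40678}$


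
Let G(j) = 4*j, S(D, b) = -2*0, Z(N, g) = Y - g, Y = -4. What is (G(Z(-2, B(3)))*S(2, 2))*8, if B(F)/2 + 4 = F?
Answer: 0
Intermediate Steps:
B(F) = -8 + 2*F
Z(N, g) = -4 - g
S(D, b) = 0
(G(Z(-2, B(3)))*S(2, 2))*8 = ((4*(-4 - (-8 + 2*3)))*0)*8 = ((4*(-4 - (-8 + 6)))*0)*8 = ((4*(-4 - 1*(-2)))*0)*8 = ((4*(-4 + 2))*0)*8 = ((4*(-2))*0)*8 = -8*0*8 = 0*8 = 0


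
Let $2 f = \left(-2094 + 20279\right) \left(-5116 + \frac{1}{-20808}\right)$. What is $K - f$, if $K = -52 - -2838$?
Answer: $\frac{1935977004041}{41616} \approx 4.652 \cdot 10^{7}$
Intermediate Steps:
$f = - \frac{1935861061865}{41616}$ ($f = \frac{\left(-2094 + 20279\right) \left(-5116 + \frac{1}{-20808}\right)}{2} = \frac{18185 \left(-5116 - \frac{1}{20808}\right)}{2} = \frac{18185 \left(- \frac{106453729}{20808}\right)}{2} = \frac{1}{2} \left(- \frac{1935861061865}{20808}\right) = - \frac{1935861061865}{41616} \approx -4.6517 \cdot 10^{7}$)
$K = 2786$ ($K = -52 + 2838 = 2786$)
$K - f = 2786 - - \frac{1935861061865}{41616} = 2786 + \frac{1935861061865}{41616} = \frac{1935977004041}{41616}$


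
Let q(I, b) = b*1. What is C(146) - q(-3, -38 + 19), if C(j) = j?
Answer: 165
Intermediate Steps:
q(I, b) = b
C(146) - q(-3, -38 + 19) = 146 - (-38 + 19) = 146 - 1*(-19) = 146 + 19 = 165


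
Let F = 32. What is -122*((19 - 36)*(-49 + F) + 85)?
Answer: -45628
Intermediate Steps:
-122*((19 - 36)*(-49 + F) + 85) = -122*((19 - 36)*(-49 + 32) + 85) = -122*(-17*(-17) + 85) = -122*(289 + 85) = -122*374 = -45628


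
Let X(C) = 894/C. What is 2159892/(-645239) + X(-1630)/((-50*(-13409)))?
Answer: -168600207916119/50367056764750 ≈ -3.3474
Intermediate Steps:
2159892/(-645239) + X(-1630)/((-50*(-13409))) = 2159892/(-645239) + (894/(-1630))/((-50*(-13409))) = 2159892*(-1/645239) + (894*(-1/1630))/670450 = -308556/92177 - 447/815*1/670450 = -308556/92177 - 447/546416750 = -168600207916119/50367056764750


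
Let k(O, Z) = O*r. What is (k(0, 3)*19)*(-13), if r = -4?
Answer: 0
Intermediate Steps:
k(O, Z) = -4*O (k(O, Z) = O*(-4) = -4*O)
(k(0, 3)*19)*(-13) = (-4*0*19)*(-13) = (0*19)*(-13) = 0*(-13) = 0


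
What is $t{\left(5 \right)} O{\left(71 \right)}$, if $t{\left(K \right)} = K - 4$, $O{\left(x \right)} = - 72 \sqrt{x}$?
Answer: $- 72 \sqrt{71} \approx -606.68$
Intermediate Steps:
$t{\left(K \right)} = -4 + K$
$t{\left(5 \right)} O{\left(71 \right)} = \left(-4 + 5\right) \left(- 72 \sqrt{71}\right) = 1 \left(- 72 \sqrt{71}\right) = - 72 \sqrt{71}$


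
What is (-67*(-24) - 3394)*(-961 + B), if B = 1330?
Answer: -659034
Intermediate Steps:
(-67*(-24) - 3394)*(-961 + B) = (-67*(-24) - 3394)*(-961 + 1330) = (1608 - 3394)*369 = -1786*369 = -659034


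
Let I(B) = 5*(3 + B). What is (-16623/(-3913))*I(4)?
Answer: 83115/559 ≈ 148.69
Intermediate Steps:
I(B) = 15 + 5*B
(-16623/(-3913))*I(4) = (-16623/(-3913))*(15 + 5*4) = (-16623*(-1/3913))*(15 + 20) = (16623/3913)*35 = 83115/559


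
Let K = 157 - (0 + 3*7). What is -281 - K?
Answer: -417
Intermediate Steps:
K = 136 (K = 157 - (0 + 21) = 157 - 1*21 = 157 - 21 = 136)
-281 - K = -281 - 1*136 = -281 - 136 = -417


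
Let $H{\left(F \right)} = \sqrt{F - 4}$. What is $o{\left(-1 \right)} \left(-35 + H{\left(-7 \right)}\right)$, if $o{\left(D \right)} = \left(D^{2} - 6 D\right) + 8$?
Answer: $-525 + 15 i \sqrt{11} \approx -525.0 + 49.749 i$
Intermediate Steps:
$o{\left(D \right)} = 8 + D^{2} - 6 D$
$H{\left(F \right)} = \sqrt{-4 + F}$
$o{\left(-1 \right)} \left(-35 + H{\left(-7 \right)}\right) = \left(8 + \left(-1\right)^{2} - -6\right) \left(-35 + \sqrt{-4 - 7}\right) = \left(8 + 1 + 6\right) \left(-35 + \sqrt{-11}\right) = 15 \left(-35 + i \sqrt{11}\right) = -525 + 15 i \sqrt{11}$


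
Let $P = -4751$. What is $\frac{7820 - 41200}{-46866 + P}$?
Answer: $\frac{33380}{51617} \approx 0.64669$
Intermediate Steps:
$\frac{7820 - 41200}{-46866 + P} = \frac{7820 - 41200}{-46866 - 4751} = - \frac{33380}{-51617} = \left(-33380\right) \left(- \frac{1}{51617}\right) = \frac{33380}{51617}$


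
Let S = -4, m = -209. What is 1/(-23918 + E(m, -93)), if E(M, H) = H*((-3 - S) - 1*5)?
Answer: -1/23546 ≈ -4.2470e-5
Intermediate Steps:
E(M, H) = -4*H (E(M, H) = H*((-3 - 1*(-4)) - 1*5) = H*((-3 + 4) - 5) = H*(1 - 5) = H*(-4) = -4*H)
1/(-23918 + E(m, -93)) = 1/(-23918 - 4*(-93)) = 1/(-23918 + 372) = 1/(-23546) = -1/23546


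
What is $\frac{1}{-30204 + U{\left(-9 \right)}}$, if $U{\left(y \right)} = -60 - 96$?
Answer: $- \frac{1}{30360} \approx -3.2938 \cdot 10^{-5}$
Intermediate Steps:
$U{\left(y \right)} = -156$ ($U{\left(y \right)} = -60 - 96 = -156$)
$\frac{1}{-30204 + U{\left(-9 \right)}} = \frac{1}{-30204 - 156} = \frac{1}{-30360} = - \frac{1}{30360}$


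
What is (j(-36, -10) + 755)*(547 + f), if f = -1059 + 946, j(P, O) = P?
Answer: 312046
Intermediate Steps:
f = -113
(j(-36, -10) + 755)*(547 + f) = (-36 + 755)*(547 - 113) = 719*434 = 312046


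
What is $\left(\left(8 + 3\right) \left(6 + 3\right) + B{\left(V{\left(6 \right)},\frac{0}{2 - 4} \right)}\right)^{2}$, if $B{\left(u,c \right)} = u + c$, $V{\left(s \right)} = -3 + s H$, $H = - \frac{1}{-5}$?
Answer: $\frac{236196}{25} \approx 9447.8$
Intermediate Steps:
$H = \frac{1}{5}$ ($H = \left(-1\right) \left(- \frac{1}{5}\right) = \frac{1}{5} \approx 0.2$)
$V{\left(s \right)} = -3 + \frac{s}{5}$ ($V{\left(s \right)} = -3 + s \frac{1}{5} = -3 + \frac{s}{5}$)
$B{\left(u,c \right)} = c + u$
$\left(\left(8 + 3\right) \left(6 + 3\right) + B{\left(V{\left(6 \right)},\frac{0}{2 - 4} \right)}\right)^{2} = \left(\left(8 + 3\right) \left(6 + 3\right) + \left(\frac{0}{2 - 4} + \left(-3 + \frac{1}{5} \cdot 6\right)\right)\right)^{2} = \left(11 \cdot 9 + \left(\frac{0}{2 - 4} + \left(-3 + \frac{6}{5}\right)\right)\right)^{2} = \left(99 - \left(\frac{9}{5} + \frac{0}{-2}\right)\right)^{2} = \left(99 + \left(0 \left(- \frac{1}{2}\right) - \frac{9}{5}\right)\right)^{2} = \left(99 + \left(0 - \frac{9}{5}\right)\right)^{2} = \left(99 - \frac{9}{5}\right)^{2} = \left(\frac{486}{5}\right)^{2} = \frac{236196}{25}$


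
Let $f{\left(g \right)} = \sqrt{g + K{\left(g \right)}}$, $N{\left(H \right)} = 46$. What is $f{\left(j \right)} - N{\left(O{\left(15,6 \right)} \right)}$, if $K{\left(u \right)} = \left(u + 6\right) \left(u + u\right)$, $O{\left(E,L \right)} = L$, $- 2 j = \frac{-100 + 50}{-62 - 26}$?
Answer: $-46 + \frac{5 i \sqrt{1094}}{88} \approx -46.0 + 1.8793 i$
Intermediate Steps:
$j = - \frac{25}{88}$ ($j = - \frac{\left(-100 + 50\right) \frac{1}{-62 - 26}}{2} = - \frac{\left(-50\right) \frac{1}{-88}}{2} = - \frac{\left(-50\right) \left(- \frac{1}{88}\right)}{2} = \left(- \frac{1}{2}\right) \frac{25}{44} = - \frac{25}{88} \approx -0.28409$)
$K{\left(u \right)} = 2 u \left(6 + u\right)$ ($K{\left(u \right)} = \left(6 + u\right) 2 u = 2 u \left(6 + u\right)$)
$f{\left(g \right)} = \sqrt{g + 2 g \left(6 + g\right)}$
$f{\left(j \right)} - N{\left(O{\left(15,6 \right)} \right)} = \sqrt{- \frac{25 \left(13 + 2 \left(- \frac{25}{88}\right)\right)}{88}} - 46 = \sqrt{- \frac{25 \left(13 - \frac{25}{44}\right)}{88}} - 46 = \sqrt{\left(- \frac{25}{88}\right) \frac{547}{44}} - 46 = \sqrt{- \frac{13675}{3872}} - 46 = \frac{5 i \sqrt{1094}}{88} - 46 = -46 + \frac{5 i \sqrt{1094}}{88}$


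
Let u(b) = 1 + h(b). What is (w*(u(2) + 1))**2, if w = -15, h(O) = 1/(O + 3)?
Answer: 1089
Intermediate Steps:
h(O) = 1/(3 + O)
u(b) = 1 + 1/(3 + b)
(w*(u(2) + 1))**2 = (-15*((4 + 2)/(3 + 2) + 1))**2 = (-15*(6/5 + 1))**2 = (-15*11/5)**2 = (-33)**2 = 1089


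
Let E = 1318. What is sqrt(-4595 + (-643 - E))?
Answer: 2*I*sqrt(1639) ≈ 80.969*I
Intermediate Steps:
sqrt(-4595 + (-643 - E)) = sqrt(-4595 + (-643 - 1*1318)) = sqrt(-4595 + (-643 - 1318)) = sqrt(-4595 - 1961) = sqrt(-6556) = 2*I*sqrt(1639)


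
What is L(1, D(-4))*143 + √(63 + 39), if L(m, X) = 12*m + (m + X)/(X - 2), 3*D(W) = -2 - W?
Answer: 6149/4 + √102 ≈ 1547.3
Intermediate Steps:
D(W) = -⅔ - W/3 (D(W) = (-2 - W)/3 = -⅔ - W/3)
L(m, X) = 12*m + (X + m)/(-2 + X)
L(1, D(-4))*143 + √(63 + 39) = (((-⅔ - ⅓*(-4)) - 23*1 + 12*(-⅔ - ⅓*(-4))*1)/(-2 + (-⅔ - ⅓*(-4))))*143 + √(63 + 39) = (((-⅔ + 4/3) - 23 + 12*(-⅔ + 4/3)*1)/(-2 + (-⅔ + 4/3)))*143 + √102 = ((⅔ - 23 + 12*(⅔)*1)/(-2 + ⅔))*143 + √102 = ((⅔ - 23 + 8)/(-4/3))*143 + √102 = -¾*(-43/3)*143 + √102 = (43/4)*143 + √102 = 6149/4 + √102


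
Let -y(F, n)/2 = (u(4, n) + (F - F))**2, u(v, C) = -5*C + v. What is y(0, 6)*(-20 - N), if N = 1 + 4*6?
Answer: 60840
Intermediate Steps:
u(v, C) = v - 5*C
y(F, n) = -2*(4 - 5*n)**2 (y(F, n) = -2*((4 - 5*n) + (F - F))**2 = -2*((4 - 5*n) + 0)**2 = -2*(4 - 5*n)**2)
N = 25 (N = 1 + 24 = 25)
y(0, 6)*(-20 - N) = (-2*(-4 + 5*6)**2)*(-20 - 1*25) = (-2*(-4 + 30)**2)*(-20 - 25) = -2*26**2*(-45) = -2*676*(-45) = -1352*(-45) = 60840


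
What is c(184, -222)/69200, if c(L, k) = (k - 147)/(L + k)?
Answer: 369/2629600 ≈ 0.00014033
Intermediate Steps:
c(L, k) = (-147 + k)/(L + k)
c(184, -222)/69200 = ((-147 - 222)/(184 - 222))/69200 = (-369/(-38))*(1/69200) = -1/38*(-369)*(1/69200) = (369/38)*(1/69200) = 369/2629600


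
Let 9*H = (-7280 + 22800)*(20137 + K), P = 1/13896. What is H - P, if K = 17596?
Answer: 100465705671/1544 ≈ 6.5068e+7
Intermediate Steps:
P = 1/13896 ≈ 7.1963e-5
H = 585616160/9 (H = ((-7280 + 22800)*(20137 + 17596))/9 = (15520*37733)/9 = (⅑)*585616160 = 585616160/9 ≈ 6.5068e+7)
H - P = 585616160/9 - 1*1/13896 = 585616160/9 - 1/13896 = 100465705671/1544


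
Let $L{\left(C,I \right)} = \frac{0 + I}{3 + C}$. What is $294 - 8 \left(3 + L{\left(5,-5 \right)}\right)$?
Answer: $275$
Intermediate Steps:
$L{\left(C,I \right)} = \frac{I}{3 + C}$
$294 - 8 \left(3 + L{\left(5,-5 \right)}\right) = 294 - 8 \left(3 - \frac{5}{3 + 5}\right) = 294 - 8 \left(3 - \frac{5}{8}\right) = 294 - 8 \cdot \frac{19}{8} = 294 - 19 = 275$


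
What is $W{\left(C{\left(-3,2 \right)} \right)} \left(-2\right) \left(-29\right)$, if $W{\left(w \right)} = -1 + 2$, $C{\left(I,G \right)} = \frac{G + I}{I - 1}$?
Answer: $58$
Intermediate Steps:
$C{\left(I,G \right)} = \frac{G + I}{-1 + I}$
$W{\left(w \right)} = 1$
$W{\left(C{\left(-3,2 \right)} \right)} \left(-2\right) \left(-29\right) = 1 \left(-2\right) \left(-29\right) = \left(-2\right) \left(-29\right) = 58$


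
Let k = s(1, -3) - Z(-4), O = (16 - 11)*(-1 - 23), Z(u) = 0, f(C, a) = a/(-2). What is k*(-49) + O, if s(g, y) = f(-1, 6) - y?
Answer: -120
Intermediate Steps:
f(C, a) = -a/2 (f(C, a) = a*(-½) = -a/2)
s(g, y) = -3 - y (s(g, y) = -½*6 - y = -3 - y)
O = -120 (O = 5*(-24) = -120)
k = 0 (k = (-3 - 1*(-3)) - 1*0 = (-3 + 3) + 0 = 0 + 0 = 0)
k*(-49) + O = 0*(-49) - 120 = 0 - 120 = -120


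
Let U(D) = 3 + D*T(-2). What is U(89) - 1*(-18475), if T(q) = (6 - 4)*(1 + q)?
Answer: 18300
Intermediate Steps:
T(q) = 2 + 2*q (T(q) = 2*(1 + q) = 2 + 2*q)
U(D) = 3 - 2*D (U(D) = 3 + D*(2 + 2*(-2)) = 3 + D*(2 - 4) = 3 + D*(-2) = 3 - 2*D)
U(89) - 1*(-18475) = (3 - 2*89) - 1*(-18475) = (3 - 178) + 18475 = -175 + 18475 = 18300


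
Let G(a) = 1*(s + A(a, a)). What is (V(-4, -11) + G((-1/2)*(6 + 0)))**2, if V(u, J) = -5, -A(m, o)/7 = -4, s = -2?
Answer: 441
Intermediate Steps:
A(m, o) = 28 (A(m, o) = -7*(-4) = 28)
G(a) = 26 (G(a) = 1*(-2 + 28) = 1*26 = 26)
(V(-4, -11) + G((-1/2)*(6 + 0)))**2 = (-5 + 26)**2 = 21**2 = 441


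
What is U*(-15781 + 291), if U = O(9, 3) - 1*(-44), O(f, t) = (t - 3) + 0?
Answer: -681560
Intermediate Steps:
O(f, t) = -3 + t (O(f, t) = (-3 + t) + 0 = -3 + t)
U = 44 (U = (-3 + 3) - 1*(-44) = 0 + 44 = 44)
U*(-15781 + 291) = 44*(-15781 + 291) = 44*(-15490) = -681560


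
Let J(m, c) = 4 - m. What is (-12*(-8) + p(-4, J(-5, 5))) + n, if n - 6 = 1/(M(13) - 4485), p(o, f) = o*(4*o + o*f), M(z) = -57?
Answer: 1408019/4542 ≈ 310.00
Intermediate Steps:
p(o, f) = o*(4*o + f*o)
n = 27251/4542 (n = 6 + 1/(-57 - 4485) = 6 + 1/(-4542) = 6 - 1/4542 = 27251/4542 ≈ 5.9998)
(-12*(-8) + p(-4, J(-5, 5))) + n = (-12*(-8) + (-4)²*(4 + (4 - 1*(-5)))) + 27251/4542 = (96 + 16*(4 + (4 + 5))) + 27251/4542 = (96 + 16*(4 + 9)) + 27251/4542 = (96 + 16*13) + 27251/4542 = (96 + 208) + 27251/4542 = 304 + 27251/4542 = 1408019/4542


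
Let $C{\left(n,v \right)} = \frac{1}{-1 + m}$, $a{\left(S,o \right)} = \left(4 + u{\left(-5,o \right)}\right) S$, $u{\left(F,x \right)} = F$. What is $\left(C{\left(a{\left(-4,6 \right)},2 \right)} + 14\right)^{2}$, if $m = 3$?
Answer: $\frac{841}{4} \approx 210.25$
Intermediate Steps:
$a{\left(S,o \right)} = - S$ ($a{\left(S,o \right)} = \left(4 - 5\right) S = - S$)
$C{\left(n,v \right)} = \frac{1}{2}$ ($C{\left(n,v \right)} = \frac{1}{-1 + 3} = \frac{1}{2}$)
$\left(C{\left(a{\left(-4,6 \right)},2 \right)} + 14\right)^{2} = \left(\frac{1}{2} + 14\right)^{2} = \left(\frac{29}{2}\right)^{2} = \frac{841}{4}$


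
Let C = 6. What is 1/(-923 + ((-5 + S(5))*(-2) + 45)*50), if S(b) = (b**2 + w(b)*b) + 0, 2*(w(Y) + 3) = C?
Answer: -1/673 ≈ -0.0014859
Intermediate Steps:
w(Y) = 0 (w(Y) = -3 + (1/2)*6 = -3 + 3 = 0)
S(b) = b**2 (S(b) = (b**2 + 0*b) + 0 = (b**2 + 0) + 0 = b**2 + 0 = b**2)
1/(-923 + ((-5 + S(5))*(-2) + 45)*50) = 1/(-923 + ((-5 + 5**2)*(-2) + 45)*50) = 1/(-923 + ((-5 + 25)*(-2) + 45)*50) = 1/(-923 + (20*(-2) + 45)*50) = 1/(-923 + (-40 + 45)*50) = 1/(-923 + 5*50) = 1/(-923 + 250) = 1/(-673) = -1/673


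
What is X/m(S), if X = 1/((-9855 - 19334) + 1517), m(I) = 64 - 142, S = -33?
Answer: 1/2158416 ≈ 4.6330e-7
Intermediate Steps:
m(I) = -78
X = -1/27672 (X = 1/(-29189 + 1517) = 1/(-27672) = -1/27672 ≈ -3.6138e-5)
X/m(S) = -1/27672/(-78) = -1/27672*(-1/78) = 1/2158416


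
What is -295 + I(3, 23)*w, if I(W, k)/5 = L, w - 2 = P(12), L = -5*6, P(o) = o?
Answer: -2395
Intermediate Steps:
L = -30
w = 14 (w = 2 + 12 = 14)
I(W, k) = -150 (I(W, k) = 5*(-30) = -150)
-295 + I(3, 23)*w = -295 - 150*14 = -295 - 2100 = -2395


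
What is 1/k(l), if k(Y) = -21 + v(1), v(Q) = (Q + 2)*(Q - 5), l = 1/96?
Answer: -1/33 ≈ -0.030303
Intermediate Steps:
l = 1/96 ≈ 0.010417
v(Q) = (-5 + Q)*(2 + Q) (v(Q) = (2 + Q)*(-5 + Q) = (-5 + Q)*(2 + Q))
k(Y) = -33 (k(Y) = -21 + (-10 + 1² - 3*1) = -21 + (-10 + 1 - 3) = -21 - 12 = -33)
1/k(l) = 1/(-33) = -1/33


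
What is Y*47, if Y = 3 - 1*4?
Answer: -47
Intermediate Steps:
Y = -1 (Y = 3 - 4 = -1)
Y*47 = -1*47 = -47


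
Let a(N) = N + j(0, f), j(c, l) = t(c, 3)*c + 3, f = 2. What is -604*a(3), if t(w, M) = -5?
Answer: -3624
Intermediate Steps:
j(c, l) = 3 - 5*c (j(c, l) = -5*c + 3 = 3 - 5*c)
a(N) = 3 + N (a(N) = N + (3 - 5*0) = N + (3 + 0) = N + 3 = 3 + N)
-604*a(3) = -604*(3 + 3) = -604*6 = -3624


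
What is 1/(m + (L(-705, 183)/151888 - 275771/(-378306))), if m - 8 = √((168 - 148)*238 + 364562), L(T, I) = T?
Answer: -7201202802291427946544/304781821271343651472185071 + 825416971850461706496*√369322/304781821271343651472185071 ≈ 0.0016222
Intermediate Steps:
m = 8 + √369322 (m = 8 + √((168 - 148)*238 + 364562) = 8 + √(20*238 + 364562) = 8 + √(4760 + 364562) = 8 + √369322 ≈ 615.72)
1/(m + (L(-705, 183)/151888 - 275771/(-378306))) = 1/((8 + √369322) + (-705/151888 - 275771/(-378306))) = 1/((8 + √369322) + (-705*1/151888 - 275771*(-1/378306))) = 1/((8 + √369322) + (-705/151888 + 275771/378306)) = 1/((8 + √369322) + 20809799959/28730070864) = 1/(250650366871/28730070864 + √369322)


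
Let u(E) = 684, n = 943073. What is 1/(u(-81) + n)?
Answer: 1/943757 ≈ 1.0596e-6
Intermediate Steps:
1/(u(-81) + n) = 1/(684 + 943073) = 1/943757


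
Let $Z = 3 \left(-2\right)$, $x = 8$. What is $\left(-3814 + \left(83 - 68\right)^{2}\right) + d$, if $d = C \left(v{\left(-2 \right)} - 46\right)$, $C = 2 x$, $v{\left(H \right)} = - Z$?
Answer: $-4229$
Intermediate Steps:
$Z = -6$
$v{\left(H \right)} = 6$ ($v{\left(H \right)} = \left(-1\right) \left(-6\right) = 6$)
$C = 16$ ($C = 2 \cdot 8 = 16$)
$d = -640$ ($d = 16 \left(6 - 46\right) = 16 \left(-40\right) = -640$)
$\left(-3814 + \left(83 - 68\right)^{2}\right) + d = \left(-3814 + \left(83 - 68\right)^{2}\right) - 640 = \left(-3814 + 15^{2}\right) - 640 = \left(-3814 + 225\right) - 640 = -3589 - 640 = -4229$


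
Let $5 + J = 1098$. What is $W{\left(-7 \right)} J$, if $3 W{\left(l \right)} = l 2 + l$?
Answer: $-7651$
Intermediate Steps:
$J = 1093$ ($J = -5 + 1098 = 1093$)
$W{\left(l \right)} = l$ ($W{\left(l \right)} = \frac{l 2 + l}{3} = \frac{2 l + l}{3} = \frac{3 l}{3} = l$)
$W{\left(-7 \right)} J = \left(-7\right) 1093 = -7651$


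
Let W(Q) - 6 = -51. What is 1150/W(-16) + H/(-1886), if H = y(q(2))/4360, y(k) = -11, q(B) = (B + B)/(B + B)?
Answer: -1891280701/74006640 ≈ -25.556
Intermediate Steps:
W(Q) = -45 (W(Q) = 6 - 51 = -45)
q(B) = 1 (q(B) = (2*B)/((2*B)) = (2*B)*(1/(2*B)) = 1)
H = -11/4360 ≈ -0.0025229
1150/W(-16) + H/(-1886) = 1150/(-45) - 11/4360/(-1886) = 1150*(-1/45) - 11/4360*(-1/1886) = -230/9 + 11/8222960 = -1891280701/74006640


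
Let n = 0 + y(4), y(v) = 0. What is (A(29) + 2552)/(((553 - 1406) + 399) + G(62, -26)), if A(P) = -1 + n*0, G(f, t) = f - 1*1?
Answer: -2551/393 ≈ -6.4911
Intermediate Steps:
G(f, t) = -1 + f (G(f, t) = f - 1 = -1 + f)
n = 0 (n = 0 + 0 = 0)
A(P) = -1 (A(P) = -1 + 0*0 = -1 + 0 = -1)
(A(29) + 2552)/(((553 - 1406) + 399) + G(62, -26)) = (-1 + 2552)/(((553 - 1406) + 399) + (-1 + 62)) = 2551/((-853 + 399) + 61) = 2551/(-454 + 61) = 2551/(-393) = 2551*(-1/393) = -2551/393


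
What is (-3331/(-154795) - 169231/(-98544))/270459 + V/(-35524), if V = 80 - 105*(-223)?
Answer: -291958885496908837/441440658408108240 ≈ -0.66138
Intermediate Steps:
V = 23495 (V = 80 + 23415 = 23495)
(-3331/(-154795) - 169231/(-98544))/270459 + V/(-35524) = (-3331/(-154795) - 169231/(-98544))/270459 + 23495/(-35524) = (-3331*(-1/154795) - 169231*(-1/98544))*(1/270459) + 23495*(-1/35524) = (3331/154795 + 169231/98544)*(1/270459) - 23495/35524 = (26524362709/15254118480)*(1/270459) - 23495/35524 = 26524362709/4125613629982320 - 23495/35524 = -291958885496908837/441440658408108240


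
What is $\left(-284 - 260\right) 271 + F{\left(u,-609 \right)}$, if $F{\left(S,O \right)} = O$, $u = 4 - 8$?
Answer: $-148033$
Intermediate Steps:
$u = -4$ ($u = 4 - 8 = -4$)
$\left(-284 - 260\right) 271 + F{\left(u,-609 \right)} = \left(-284 - 260\right) 271 - 609 = \left(-544\right) 271 - 609 = -147424 - 609 = -148033$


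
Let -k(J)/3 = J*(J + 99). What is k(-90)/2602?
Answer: 1215/1301 ≈ 0.93390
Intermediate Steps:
k(J) = -3*J*(99 + J) (k(J) = -3*J*(J + 99) = -3*J*(99 + J))
k(-90)/2602 = -3*(-90)*(99 - 90)/2602 = -3*(-90)*9*(1/2602) = 2430*(1/2602) = 1215/1301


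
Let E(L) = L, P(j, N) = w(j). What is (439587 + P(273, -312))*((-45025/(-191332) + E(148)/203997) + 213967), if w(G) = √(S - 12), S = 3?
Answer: 1223720553067313220441/13010384668 + 8351388142055929*I/13010384668 ≈ 9.4057e+10 + 6.419e+5*I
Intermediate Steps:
w(G) = 3*I (w(G) = √(3 - 12) = √(-9) = 3*I)
P(j, N) = 3*I
(439587 + P(273, -312))*((-45025/(-191332) + E(148)/203997) + 213967) = (439587 + 3*I)*((-45025/(-191332) + 148/203997) + 213967) = (439587 + 3*I)*((-45025*(-1/191332) + 148*(1/203997)) + 213967) = (439587 + 3*I)*((45025/191332 + 148/203997) + 213967) = (439587 + 3*I)*(9213282061/39031154004 + 213967) = (439587 + 3*I)*(8351388142055929/39031154004) = 1223720553067313220441/13010384668 + 8351388142055929*I/13010384668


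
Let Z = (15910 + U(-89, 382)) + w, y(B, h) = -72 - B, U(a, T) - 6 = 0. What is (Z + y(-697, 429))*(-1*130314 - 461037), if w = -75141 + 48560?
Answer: 5937164040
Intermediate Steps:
w = -26581
U(a, T) = 6 (U(a, T) = 6 + 0 = 6)
Z = -10665 (Z = (15910 + 6) - 26581 = 15916 - 26581 = -10665)
(Z + y(-697, 429))*(-1*130314 - 461037) = (-10665 + (-72 - 1*(-697)))*(-1*130314 - 461037) = (-10665 + (-72 + 697))*(-130314 - 461037) = (-10665 + 625)*(-591351) = -10040*(-591351) = 5937164040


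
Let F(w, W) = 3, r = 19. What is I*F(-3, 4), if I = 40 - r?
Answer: 63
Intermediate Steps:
I = 21 (I = 40 - 1*19 = 40 - 19 = 21)
I*F(-3, 4) = 21*3 = 63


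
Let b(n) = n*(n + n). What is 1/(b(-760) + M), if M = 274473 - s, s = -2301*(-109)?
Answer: 1/1178864 ≈ 8.4827e-7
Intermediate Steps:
b(n) = 2*n**2 (b(n) = n*(2*n) = 2*n**2)
s = 250809
M = 23664 (M = 274473 - 1*250809 = 274473 - 250809 = 23664)
1/(b(-760) + M) = 1/(2*(-760)**2 + 23664) = 1/(2*577600 + 23664) = 1/(1155200 + 23664) = 1/1178864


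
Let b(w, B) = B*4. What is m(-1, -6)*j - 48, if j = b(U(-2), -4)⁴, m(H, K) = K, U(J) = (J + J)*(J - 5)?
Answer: -393264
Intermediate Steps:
U(J) = 2*J*(-5 + J) (U(J) = (2*J)*(-5 + J) = 2*J*(-5 + J))
b(w, B) = 4*B
j = 65536 (j = (4*(-4))⁴ = (-16)⁴ = 65536)
m(-1, -6)*j - 48 = -6*65536 - 48 = -393216 - 48 = -393264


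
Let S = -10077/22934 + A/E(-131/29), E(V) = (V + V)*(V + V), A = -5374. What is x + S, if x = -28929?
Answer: -5705841514516/196785187 ≈ -28995.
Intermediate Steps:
E(V) = 4*V² (E(V) = (2*V)*(2*V) = 4*V²)
S = -13042839793/196785187 (S = -10077/22934 - 5374/(4*(-131/29)²) = -10077/22934 - 5374/(4*(17161/841)) = -10077/22934 - 5374/68644/841 = -10077/22934 - 5374*841/68644 = -10077/22934 - 2259767/34322 = -13042839793/196785187 ≈ -66.280)
x + S = -28929 - 13042839793/196785187 = -5705841514516/196785187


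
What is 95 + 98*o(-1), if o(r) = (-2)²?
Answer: 487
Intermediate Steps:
o(r) = 4
95 + 98*o(-1) = 95 + 98*4 = 95 + 392 = 487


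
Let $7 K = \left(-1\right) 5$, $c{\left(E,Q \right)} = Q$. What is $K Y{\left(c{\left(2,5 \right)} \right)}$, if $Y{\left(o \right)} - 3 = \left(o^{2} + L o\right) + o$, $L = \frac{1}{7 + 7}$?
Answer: $- \frac{2335}{98} \approx -23.827$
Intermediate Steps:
$L = \frac{1}{14} \approx 0.071429$
$Y{\left(o \right)} = 3 + o^{2} + \frac{15 o}{14}$ ($Y{\left(o \right)} = 3 + \left(\left(o^{2} + \frac{o}{14}\right) + o\right) = 3 + \left(o^{2} + \frac{15 o}{14}\right) = 3 + o^{2} + \frac{15 o}{14}$)
$K = - \frac{5}{7}$ ($K = \frac{\left(-1\right) 5}{7} = \frac{1}{7} \left(-5\right) = - \frac{5}{7} \approx -0.71429$)
$K Y{\left(c{\left(2,5 \right)} \right)} = - \frac{5 \left(3 + 5^{2} + \frac{15}{14} \cdot 5\right)}{7} = - \frac{5 \left(3 + 25 + \frac{75}{14}\right)}{7} = \left(- \frac{5}{7}\right) \frac{467}{14} = - \frac{2335}{98}$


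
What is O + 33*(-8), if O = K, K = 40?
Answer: -224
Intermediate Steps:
O = 40
O + 33*(-8) = 40 + 33*(-8) = 40 - 264 = -224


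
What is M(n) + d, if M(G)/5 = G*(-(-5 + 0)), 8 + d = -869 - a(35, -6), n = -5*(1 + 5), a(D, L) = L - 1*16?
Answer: -1605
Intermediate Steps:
a(D, L) = -16 + L (a(D, L) = L - 16 = -16 + L)
n = -30 (n = -5*6 = -30)
d = -855 (d = -8 + (-869 - (-16 - 6)) = -8 + (-869 - 1*(-22)) = -8 + (-869 + 22) = -8 - 847 = -855)
M(G) = 25*G (M(G) = 5*(G*(-(-5 + 0))) = 5*(G*(-1*(-5))) = 5*(G*5) = 5*(5*G) = 25*G)
M(n) + d = 25*(-30) - 855 = -750 - 855 = -1605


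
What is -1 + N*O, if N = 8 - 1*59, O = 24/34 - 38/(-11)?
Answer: -2345/11 ≈ -213.18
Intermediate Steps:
O = 778/187 (O = 24*(1/34) - 38*(-1/11) = 12/17 + 38/11 = 778/187 ≈ 4.1604)
N = -51 (N = 8 - 59 = -51)
-1 + N*O = -1 - 51*778/187 = -1 - 2334/11 = -2345/11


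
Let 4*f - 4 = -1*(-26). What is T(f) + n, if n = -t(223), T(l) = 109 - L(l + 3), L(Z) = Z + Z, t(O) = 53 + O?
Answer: -188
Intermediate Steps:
L(Z) = 2*Z
f = 15/2 (f = 1 + (-1*(-26))/4 = 1 + (¼)*26 = 1 + 13/2 = 15/2 ≈ 7.5000)
T(l) = 103 - 2*l (T(l) = 109 - 2*(l + 3) = 109 - 2*(3 + l) = 109 - (6 + 2*l) = 109 + (-6 - 2*l) = 103 - 2*l)
n = -276 (n = -(53 + 223) = -1*276 = -276)
T(f) + n = (103 - 2*15/2) - 276 = (103 - 15) - 276 = 88 - 276 = -188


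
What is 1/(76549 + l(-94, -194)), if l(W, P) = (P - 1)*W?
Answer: 1/94879 ≈ 1.0540e-5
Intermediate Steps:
l(W, P) = W*(-1 + P) (l(W, P) = (-1 + P)*W = W*(-1 + P))
1/(76549 + l(-94, -194)) = 1/(76549 - 94*(-1 - 194)) = 1/(76549 - 94*(-195)) = 1/(76549 + 18330) = 1/94879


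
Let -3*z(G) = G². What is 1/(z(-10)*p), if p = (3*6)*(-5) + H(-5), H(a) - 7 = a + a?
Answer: 1/3100 ≈ 0.00032258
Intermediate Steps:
H(a) = 7 + 2*a (H(a) = 7 + (a + a) = 7 + 2*a)
z(G) = -G²/3
p = -93 (p = (3*6)*(-5) + (7 + 2*(-5)) = 18*(-5) + (7 - 10) = -90 - 3 = -93)
1/(z(-10)*p) = 1/(-⅓*(-10)²*(-93)) = 1/(-⅓*100*(-93)) = 1/(-100/3*(-93)) = 1/3100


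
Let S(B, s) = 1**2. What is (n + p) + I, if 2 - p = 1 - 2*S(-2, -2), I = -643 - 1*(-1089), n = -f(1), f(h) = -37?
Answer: 486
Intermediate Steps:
S(B, s) = 1
n = 37 (n = -1*(-37) = 37)
I = 446 (I = -643 + 1089 = 446)
p = 3 (p = 2 - (1 - 2*1) = 2 - (1 - 2) = 2 - 1*(-1) = 2 + 1 = 3)
(n + p) + I = (37 + 3) + 446 = 40 + 446 = 486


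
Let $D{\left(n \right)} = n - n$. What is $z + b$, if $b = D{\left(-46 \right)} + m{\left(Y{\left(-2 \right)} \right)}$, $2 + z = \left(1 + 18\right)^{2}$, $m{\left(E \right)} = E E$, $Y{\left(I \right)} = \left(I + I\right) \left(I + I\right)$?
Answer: $615$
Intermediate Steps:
$Y{\left(I \right)} = 4 I^{2}$ ($Y{\left(I \right)} = 2 I 2 I = 4 I^{2}$)
$m{\left(E \right)} = E^{2}$
$D{\left(n \right)} = 0$
$z = 359$ ($z = -2 + \left(1 + 18\right)^{2} = -2 + 19^{2} = -2 + 361 = 359$)
$b = 256$ ($b = 0 + \left(4 \left(-2\right)^{2}\right)^{2} = 0 + \left(4 \cdot 4\right)^{2} = 0 + 16^{2} = 0 + 256 = 256$)
$z + b = 359 + 256 = 615$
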